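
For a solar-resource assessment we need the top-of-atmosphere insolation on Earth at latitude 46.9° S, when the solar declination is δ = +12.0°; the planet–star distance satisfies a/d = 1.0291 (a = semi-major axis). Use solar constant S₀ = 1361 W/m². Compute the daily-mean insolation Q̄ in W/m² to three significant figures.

Q̄ ≈ 205 W/m²

cos H₀ = −tan(-46.9°) tan(+12.000°) = 0.2271, H₀ = 1.3417 rad.
Bracket: H₀ sin φ sin δ + cos φ cos δ sin H₀ = 1.3417×-0.73016×0.20791 + 0.68327×0.97815×0.97386 = -0.203680 + 0.650870 = 0.447190.
Inverse-square distance factor (a/d)² = 1.0291² = 1.059047.
Q̄ = (S₀/π) × 1.059047 × [bracket] = (1361/π) × 1.059047 × 0.447190 = 205.2 W/m².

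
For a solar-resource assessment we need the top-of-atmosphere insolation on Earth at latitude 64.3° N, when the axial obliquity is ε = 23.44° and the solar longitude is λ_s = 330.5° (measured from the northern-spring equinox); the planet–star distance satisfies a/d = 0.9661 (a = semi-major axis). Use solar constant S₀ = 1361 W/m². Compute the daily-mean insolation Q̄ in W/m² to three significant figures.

Q̄ ≈ 74.9 W/m²

Solar declination: sin δ = sin ε · sin λ_s = sin 23.44° × sin 330.5° = -0.19588, so δ = -11.296°.
cos H₀ = −tan(+64.3°) tan(-11.296°) = 0.4150, H₀ = 1.1428 rad.
Bracket: H₀ sin φ sin δ + cos φ cos δ sin H₀ = 1.1428×0.90108×-0.19588 + 0.43366×0.98063×0.90980 = -0.201708 + 0.386902 = 0.185194.
Inverse-square distance factor (a/d)² = 0.9661² = 0.933349.
Q̄ = (S₀/π) × 0.933349 × [bracket] = (1361/π) × 0.933349 × 0.185194 = 74.88 W/m².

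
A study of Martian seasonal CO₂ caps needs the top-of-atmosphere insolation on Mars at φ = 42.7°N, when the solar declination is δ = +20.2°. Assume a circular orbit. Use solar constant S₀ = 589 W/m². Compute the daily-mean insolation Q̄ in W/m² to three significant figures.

cos H₀ = −tan(+42.7°) tan(+20.200°) = -0.3395, H₀ = 1.9172 rad.
Bracket: H₀ sin φ sin δ + cos φ cos δ sin H₀ = 1.9172×0.67816×0.34530 + 0.73491×0.93849×0.94060 = 0.448948 + 0.648737 = 1.097685.
Q̄ = (S₀/π) × [bracket] = (589/π) × 1.097685 = 205.8 W/m².

Q̄ ≈ 206 W/m²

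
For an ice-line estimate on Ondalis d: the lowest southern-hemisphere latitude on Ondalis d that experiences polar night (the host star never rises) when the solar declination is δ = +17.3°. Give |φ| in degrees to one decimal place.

Polar night requires cos H₀ = −tan φ tan δ ≥ 1, i.e. tan φ tan δ ≤ −1.
The boundary is |tan φ| · |tan δ| = 1, so |φ| = 90° − |δ| = 90° − 17.3° = 72.7° in the southern hemisphere.

|φ| = 72.7°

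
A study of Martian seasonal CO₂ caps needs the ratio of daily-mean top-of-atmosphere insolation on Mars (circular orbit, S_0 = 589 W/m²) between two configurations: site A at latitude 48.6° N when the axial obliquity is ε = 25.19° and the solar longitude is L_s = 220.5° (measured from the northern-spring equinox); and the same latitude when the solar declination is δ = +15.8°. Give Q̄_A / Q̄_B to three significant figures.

Q̄_A / Q̄_B ≈ 0.347

— Configuration A (ϕ=+48.6°):
Solar declination: sin δ = sin ε · sin L_s = sin 25.19° × sin 220.5° = -0.27642, so δ = -16.047°.
cos h₀ = −tan(+48.6°) tan(-16.047°) = 0.3262, h₀ = 1.2385 rad.
Bracket: h₀ sin ϕ sin δ + cos ϕ cos δ sin h₀ = 1.2385×0.75011×-0.27642 + 0.66131×0.96104×0.94528 = -0.256797 + 0.600768 = 0.343971.
Q̄ = (S_0/π) × [bracket] = (589/π) × 0.343971 = 64.489 W/m².
— Configuration B (ϕ=+48.6°):
cos h₀ = −tan(+48.6°) tan(+15.800°) = -0.3210, h₀ = 1.8975 rad.
Bracket: h₀ sin ϕ sin δ + cos ϕ cos δ sin h₀ = 1.8975×0.75011×0.27228 + 0.66131×0.96222×0.94709 = 0.387545 + 0.602658 = 0.990203.
Q̄ = (S_0/π) × [bracket] = (589/π) × 0.990203 = 185.65 W/m².
Ratio Q̄_A / Q̄_B = 64.489 / 185.65 = 0.3474.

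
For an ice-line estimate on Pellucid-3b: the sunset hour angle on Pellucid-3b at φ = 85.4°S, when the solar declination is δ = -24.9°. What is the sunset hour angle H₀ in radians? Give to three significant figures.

H₀ = 3.14 rad

Sunrise equation: cos H₀ = −tan φ · tan δ = -5.7693 ≤ −1, so the host star never sets (polar day) and H₀ = π.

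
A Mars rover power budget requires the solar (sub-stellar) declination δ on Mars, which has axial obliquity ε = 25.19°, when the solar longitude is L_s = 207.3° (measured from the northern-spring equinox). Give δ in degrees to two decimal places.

sin δ = sin ε · sin L_s = sin 25.19° × sin 207.3° = -0.195211.
δ = arcsin(-0.195211) = -11.26°.

δ = -11.26°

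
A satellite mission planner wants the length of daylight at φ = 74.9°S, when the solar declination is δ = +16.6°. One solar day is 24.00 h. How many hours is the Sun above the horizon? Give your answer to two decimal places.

cos H₀ = −tan φ · tan δ = 1.1049 ≥ 1, so the Sun never rises (polar night) and H₀ = 0.
Daylight = 2H₀/(2π) × 24.00 h = (0.0000/π) × 24.00 = 0.00 h.

0.00 h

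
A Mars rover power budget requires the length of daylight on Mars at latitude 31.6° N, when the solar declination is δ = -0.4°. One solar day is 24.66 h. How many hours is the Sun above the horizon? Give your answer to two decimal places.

12.30 h

cos H₀ = −tan φ · tan δ = −tan(+31.6°) × tan(-0.400°) = 0.0043, so H₀ = 1.5665 rad = 89.75°.
Daylight = 2H₀/(2π) × 24.66 h = (1.5665/π) × 24.66 = 12.30 h.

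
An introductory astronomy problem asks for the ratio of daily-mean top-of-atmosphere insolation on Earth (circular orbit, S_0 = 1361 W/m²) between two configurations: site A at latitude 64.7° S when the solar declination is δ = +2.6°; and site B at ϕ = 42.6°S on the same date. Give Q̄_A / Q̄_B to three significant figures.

Q̄_A / Q̄_B ≈ 0.530

— Configuration A (ϕ=-64.7°):
cos h₀ = −tan(-64.7°) tan(+2.600°) = 0.0961, h₀ = 1.4746 rad.
Bracket: h₀ sin ϕ sin δ + cos ϕ cos δ sin h₀ = 1.4746×-0.90408×0.04536 + 0.42736×0.99897×0.99538 = -0.060472 + 0.424947 = 0.364475.
Q̄ = (S_0/π) × [bracket] = (1361/π) × 0.364475 = 157.90 W/m².
— Configuration B (ϕ=-42.6°):
cos h₀ = −tan(-42.6°) tan(+2.600°) = 0.0418, h₀ = 1.5290 rad.
Bracket: h₀ sin ϕ sin δ + cos ϕ cos δ sin h₀ = 1.5290×-0.67688×0.04536 + 0.73610×0.99897×0.99913 = -0.046945 + 0.734702 = 0.687757.
Q̄ = (S_0/π) × [bracket] = (1361/π) × 0.687757 = 297.95 W/m².
Ratio Q̄_A / Q̄_B = 157.90 / 297.95 = 0.5300.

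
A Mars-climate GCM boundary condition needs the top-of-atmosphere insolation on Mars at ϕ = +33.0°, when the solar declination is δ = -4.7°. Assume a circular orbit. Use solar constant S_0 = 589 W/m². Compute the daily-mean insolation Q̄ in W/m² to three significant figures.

Q̄ ≈ 144 W/m²

cos h₀ = −tan(+33.0°) tan(-4.700°) = 0.0534, h₀ = 1.5174 rad.
Bracket: h₀ sin ϕ sin δ + cos ϕ cos δ sin h₀ = 1.5174×0.54464×-0.08194 + 0.83867×0.99664×0.99857 = -0.067718 + 0.834657 = 0.766939.
Q̄ = (S_0/π) × [bracket] = (589/π) × 0.766939 = 143.8 W/m².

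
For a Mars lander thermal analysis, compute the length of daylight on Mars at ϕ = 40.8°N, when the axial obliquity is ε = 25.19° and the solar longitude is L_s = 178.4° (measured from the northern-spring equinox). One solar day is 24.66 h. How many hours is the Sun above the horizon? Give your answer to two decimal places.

Solar declination: sin δ = sin ε · sin L_s = sin 25.19° × sin 178.4° = 0.01188, so δ = +0.681°.
cos h₀ = −tan ϕ · tan δ = −tan(+40.8°) × tan(+0.681°) = -0.0103, so h₀ = 1.5811 rad = 90.59°.
Daylight = 2h₀/(2π) × 24.66 h = (1.5811/π) × 24.66 = 12.41 h.

12.41 h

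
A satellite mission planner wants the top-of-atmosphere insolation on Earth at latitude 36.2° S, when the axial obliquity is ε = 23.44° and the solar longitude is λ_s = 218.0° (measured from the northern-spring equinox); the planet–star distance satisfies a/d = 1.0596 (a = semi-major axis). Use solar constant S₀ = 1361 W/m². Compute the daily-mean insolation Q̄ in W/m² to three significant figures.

Solar declination: sin δ = sin ε · sin λ_s = sin 23.44° × sin 218.0° = -0.24490, so δ = -14.176°.
cos H₀ = −tan(-36.2°) tan(-14.176°) = -0.1849, H₀ = 1.7567 rad.
Bracket: H₀ sin φ sin δ + cos φ cos δ sin H₀ = 1.7567×-0.59061×-0.24490 + 0.80696×0.96955×0.98276 = 0.254090 + 0.768900 = 1.022990.
Inverse-square distance factor (a/d)² = 1.0596² = 1.122752.
Q̄ = (S₀/π) × 1.122752 × [bracket] = (1361/π) × 1.122752 × 1.022990 = 497.6 W/m².

Q̄ ≈ 498 W/m²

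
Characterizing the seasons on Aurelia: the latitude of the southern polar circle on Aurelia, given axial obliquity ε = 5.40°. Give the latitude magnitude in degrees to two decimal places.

The polar circle is the lowest latitude that experiences at least one full rotation of continuous darkness at the northern-summer solstice; it lies at |φ| = 90° − ε = 90° − 5.40° = 84.60°.

84.60°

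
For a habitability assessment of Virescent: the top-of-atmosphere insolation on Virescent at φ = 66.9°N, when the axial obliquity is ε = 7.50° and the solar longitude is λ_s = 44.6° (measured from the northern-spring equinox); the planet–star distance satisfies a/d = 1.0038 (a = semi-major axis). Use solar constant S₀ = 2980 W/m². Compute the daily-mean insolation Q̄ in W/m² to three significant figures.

Solar declination: sin δ = sin ε · sin λ_s = sin 7.50° × sin 44.6° = 0.09165, so δ = +5.259°.
cos H₀ = −tan(+66.9°) tan(+5.259°) = -0.2158, H₀ = 1.7883 rad.
Bracket: H₀ sin φ sin δ + cos φ cos δ sin H₀ = 1.7883×0.91982×0.09165 + 0.39234×0.99579×0.97644 = 0.150756 + 0.381484 = 0.532240.
Inverse-square distance factor (a/d)² = 1.0038² = 1.007614.
Q̄ = (S₀/π) × 1.007614 × [bracket] = (2980/π) × 1.007614 × 0.532240 = 508.7 W/m².

Q̄ ≈ 509 W/m²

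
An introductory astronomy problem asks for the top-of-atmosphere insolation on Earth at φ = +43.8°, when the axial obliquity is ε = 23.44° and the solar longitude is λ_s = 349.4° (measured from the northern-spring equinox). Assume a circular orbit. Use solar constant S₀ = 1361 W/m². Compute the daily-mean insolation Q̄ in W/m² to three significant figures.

Solar declination: sin δ = sin ε · sin λ_s = sin 23.44° × sin 349.4° = -0.07317, so δ = -4.196°.
cos H₀ = −tan(+43.8°) tan(-4.196°) = 0.0704, H₀ = 1.5004 rad.
Bracket: H₀ sin φ sin δ + cos φ cos δ sin H₀ = 1.5004×0.69214×-0.07317 + 0.72176×0.99732×0.99752 = -0.075986 + 0.718041 = 0.642055.
Q̄ = (S₀/π) × [bracket] = (1361/π) × 0.642055 = 278.2 W/m².

Q̄ ≈ 278 W/m²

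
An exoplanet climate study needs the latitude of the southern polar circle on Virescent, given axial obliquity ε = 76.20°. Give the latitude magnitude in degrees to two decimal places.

The polar circle is the lowest latitude that experiences at least one full rotation of continuous darkness at the northern-summer solstice; it lies at |φ| = 90° − ε = 90° − 76.20° = 13.80°.

13.80°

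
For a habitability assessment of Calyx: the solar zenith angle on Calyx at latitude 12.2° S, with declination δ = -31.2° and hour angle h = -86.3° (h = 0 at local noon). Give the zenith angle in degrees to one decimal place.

cos θ_z = sin ϕ sin δ + cos ϕ cos δ cos h = 0.109472 + 0.053952 = 0.163424.
θ_z = arccos(0.163424) = 80.6°.

θ_z = 80.6°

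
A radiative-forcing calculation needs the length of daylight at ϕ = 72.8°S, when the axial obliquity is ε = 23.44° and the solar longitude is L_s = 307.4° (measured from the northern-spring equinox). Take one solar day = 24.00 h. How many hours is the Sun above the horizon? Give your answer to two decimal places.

Solar declination: sin δ = sin ε · sin L_s = sin 23.44° × sin 307.4° = -0.31601, so δ = -18.422°.
Sunrise equation: cos h₀ = −tan ϕ · tan δ = -1.0760 ≤ −1, so the Sun never sets (polar day) and h₀ = π.
Daylight = 2h₀/(2π) × 24.00 h = (3.1416/π) × 24.00 = 24.00 h.

24.00 h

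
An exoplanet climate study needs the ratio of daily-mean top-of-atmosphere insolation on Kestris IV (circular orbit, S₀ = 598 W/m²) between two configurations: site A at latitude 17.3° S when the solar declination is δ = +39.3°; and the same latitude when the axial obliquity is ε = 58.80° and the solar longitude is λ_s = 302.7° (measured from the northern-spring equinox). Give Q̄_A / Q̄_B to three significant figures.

— Configuration A (φ=-17.3°):
cos H₀ = −tan(-17.3°) tan(+39.300°) = 0.2549, H₀ = 1.3130 rad.
Bracket: H₀ sin φ sin δ + cos φ cos δ sin H₀ = 1.3130×-0.29737×0.63338 + 0.95476×0.77384×0.96696 = -0.247301 + 0.714420 = 0.467119.
Q̄ = (S₀/π) × [bracket] = (598/π) × 0.467119 = 88.916 W/m².
— Configuration B (φ=-17.3°):
Solar declination: sin δ = sin ε · sin λ_s = sin 58.80° × sin 302.7° = -0.71980, so δ = -46.038°.
cos H₀ = −tan(-17.3°) tan(-46.038°) = -0.3230, H₀ = 1.8996 rad.
Bracket: H₀ sin φ sin δ + cos φ cos δ sin H₀ = 1.8996×-0.29737×-0.71980 + 0.95476×0.69418×0.94641 = 0.406604 + 0.627257 = 1.033861.
Q̄ = (S₀/π) × [bracket] = (598/π) × 1.033861 = 196.79 W/m².
Ratio Q̄_A / Q̄_B = 88.916 / 196.79 = 0.4518.

Q̄_A / Q̄_B ≈ 0.452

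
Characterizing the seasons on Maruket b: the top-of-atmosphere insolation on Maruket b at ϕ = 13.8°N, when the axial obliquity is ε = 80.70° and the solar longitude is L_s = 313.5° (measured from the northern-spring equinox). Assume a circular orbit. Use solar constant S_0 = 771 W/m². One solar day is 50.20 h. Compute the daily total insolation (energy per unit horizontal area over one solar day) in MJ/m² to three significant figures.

Solar declination: sin δ = sin ε · sin L_s = sin 80.70° × sin 313.5° = -0.71584, so δ = -45.712°.
cos h₀ = −tan(+13.8°) tan(-45.712°) = 0.2518, h₀ = 1.3163 rad.
Bracket: h₀ sin ϕ sin δ + cos ϕ cos δ sin h₀ = 1.3163×0.23853×-0.71584 + 0.97113×0.69826×0.96778 = -0.224757 + 0.656253 = 0.431496.
Q̄ = (S_0/π) × [bracket] = (771/π) × 0.431496 = 105.90 W/m².
Daily total = Q̄ × 50.20 h × 3600 s/h = 105.90 × 50.20 × 3600 / 10⁶ = 19.14 MJ/m².

19.1 MJ/m²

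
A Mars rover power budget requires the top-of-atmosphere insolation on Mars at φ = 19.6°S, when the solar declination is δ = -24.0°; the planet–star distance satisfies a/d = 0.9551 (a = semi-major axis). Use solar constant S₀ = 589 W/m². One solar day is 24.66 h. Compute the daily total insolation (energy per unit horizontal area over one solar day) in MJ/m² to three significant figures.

16.5 MJ/m²

cos H₀ = −tan(-19.6°) tan(-24.000°) = -0.1585, H₀ = 1.7300 rad.
Bracket: H₀ sin φ sin δ + cos φ cos δ sin H₀ = 1.7300×-0.33545×-0.40674 + 0.94206×0.91355×0.98735 = 0.236043 + 0.849732 = 1.085775.
Inverse-square distance factor (a/d)² = 0.9551² = 0.912216.
Q̄ = (S₀/π) × 0.912216 × [bracket] = (589/π) × 0.912216 × 1.085775 = 185.70 W/m².
Daily total = Q̄ × 24.66 h × 3600 s/h = 185.70 × 24.66 × 3600 / 10⁶ = 16.49 MJ/m².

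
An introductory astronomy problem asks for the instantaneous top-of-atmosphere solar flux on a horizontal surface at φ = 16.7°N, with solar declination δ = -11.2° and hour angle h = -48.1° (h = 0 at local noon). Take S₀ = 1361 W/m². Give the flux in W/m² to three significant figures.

cos θ_z = sin φ sin δ + cos φ cos δ cos h = -0.055815 + 0.627483 = 0.571668.
Flux = S₀ · cos θ_z = 1361 × 0.571668 = 778.0 W/m².

778 W/m²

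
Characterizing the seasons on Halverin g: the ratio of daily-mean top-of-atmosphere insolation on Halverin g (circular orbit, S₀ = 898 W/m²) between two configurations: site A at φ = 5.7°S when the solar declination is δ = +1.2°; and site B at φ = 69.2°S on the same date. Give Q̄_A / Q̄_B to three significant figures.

Q̄_A / Q̄_B ≈ 3.05

— Configuration A (φ=-5.7°):
cos H₀ = −tan(-5.7°) tan(+1.200°) = 0.0021, H₀ = 1.5687 rad.
Bracket: H₀ sin φ sin δ + cos φ cos δ sin H₀ = 1.5687×-0.09932×0.02094 + 0.99506×0.99978×1.00000 = -0.003263 + 0.994841 = 0.991578.
Q̄ = (S₀/π) × [bracket] = (898/π) × 0.991578 = 283.43 W/m².
— Configuration B (φ=-69.2°):
cos H₀ = −tan(-69.2°) tan(+1.200°) = 0.0551, H₀ = 1.5156 rad.
Bracket: H₀ sin φ sin δ + cos φ cos δ sin H₀ = 1.5156×-0.93483×0.02094 + 0.35511×0.99978×0.99848 = -0.029668 + 0.354492 = 0.324824.
Q̄ = (S₀/π) × [bracket] = (898/π) × 0.324824 = 92.848 W/m².
Ratio Q̄_A / Q̄_B = 283.43 / 92.848 = 3.053.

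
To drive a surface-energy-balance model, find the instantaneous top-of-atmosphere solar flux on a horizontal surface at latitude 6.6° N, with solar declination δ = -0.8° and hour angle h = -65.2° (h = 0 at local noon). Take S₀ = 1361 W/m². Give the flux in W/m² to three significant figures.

565 W/m²

cos θ_z = sin φ sin δ + cos φ cos δ cos h = -0.001605 + 0.416632 = 0.415027.
Flux = S₀ · cos θ_z = 1361 × 0.415027 = 564.9 W/m².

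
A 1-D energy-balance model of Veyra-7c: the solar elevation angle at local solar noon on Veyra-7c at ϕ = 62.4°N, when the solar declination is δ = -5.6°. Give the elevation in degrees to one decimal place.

At local noon the hour angle is zero, so the zenith angle equals |ϕ − δ| = |+62.4° − (-5.600°)| = 68.000°.
Elevation = 90° − 68.000° = 22.0°.

22.0°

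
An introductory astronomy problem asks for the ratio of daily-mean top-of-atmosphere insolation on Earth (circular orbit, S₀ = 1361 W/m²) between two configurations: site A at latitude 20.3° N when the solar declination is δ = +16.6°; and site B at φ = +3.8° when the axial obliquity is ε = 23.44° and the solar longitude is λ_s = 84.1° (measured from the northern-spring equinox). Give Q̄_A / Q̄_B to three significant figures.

— Configuration A (φ=+20.3°):
cos H₀ = −tan(+20.3°) tan(+16.600°) = -0.1103, H₀ = 1.6813 rad.
Bracket: H₀ sin φ sin δ + cos φ cos δ sin H₀ = 1.6813×0.34694×0.28569 + 0.93789×0.95832×0.99390 = 0.166646 + 0.893316 = 1.059962.
Q̄ = (S₀/π) × [bracket] = (1361/π) × 1.059962 = 459.20 W/m².
— Configuration B (φ=+3.8°):
Solar declination: sin δ = sin ε · sin λ_s = sin 23.44° × sin 84.1° = 0.39568, so δ = +23.308°.
cos H₀ = −tan(+3.8°) tan(+23.308°) = -0.0286, H₀ = 1.5994 rad.
Bracket: H₀ sin φ sin δ + cos φ cos δ sin H₀ = 1.5994×0.06627×0.39568 + 0.99780×0.91839×0.99959 = 0.041939 + 0.915994 = 0.957933.
Q̄ = (S₀/π) × [bracket] = (1361/π) × 0.957933 = 415.00 W/m².
Ratio Q̄_A / Q̄_B = 459.20 / 415.00 = 1.107.

Q̄_A / Q̄_B ≈ 1.11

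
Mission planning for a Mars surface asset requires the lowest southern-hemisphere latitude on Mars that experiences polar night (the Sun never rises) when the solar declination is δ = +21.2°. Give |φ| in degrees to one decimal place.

Polar night requires cos H₀ = −tan φ tan δ ≥ 1, i.e. tan φ tan δ ≤ −1.
The boundary is |tan φ| · |tan δ| = 1, so |φ| = 90° − |δ| = 90° − 21.2° = 68.8° in the southern hemisphere.

|φ| = 68.8°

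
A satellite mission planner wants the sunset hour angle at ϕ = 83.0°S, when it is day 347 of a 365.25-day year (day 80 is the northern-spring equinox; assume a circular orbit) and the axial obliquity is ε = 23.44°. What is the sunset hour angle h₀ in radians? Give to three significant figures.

Solar longitude: L_s = 360° × (347 − 80)/365.25 = 263.162°.
sin δ = sin 23.44° × sin 263.162° = -0.39496, so δ = -23.263°.
Sunrise equation: cos h₀ = −tan ϕ · tan δ = -3.5013 ≤ −1, so the Sun never sets (polar day) and h₀ = π.

h₀ = 3.14 rad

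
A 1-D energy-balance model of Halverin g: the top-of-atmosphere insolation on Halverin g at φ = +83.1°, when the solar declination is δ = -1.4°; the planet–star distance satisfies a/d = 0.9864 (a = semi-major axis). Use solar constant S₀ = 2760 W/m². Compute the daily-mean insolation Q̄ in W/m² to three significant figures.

Q̄ ≈ 72.2 W/m²

cos H₀ = −tan(+83.1°) tan(-1.400°) = 0.2020, H₀ = 1.3674 rad.
Bracket: H₀ sin φ sin δ + cos φ cos δ sin H₀ = 1.3674×0.99276×-0.02443 + 0.12014×0.99970×0.97939 = -0.033164 + 0.117629 = 0.084465.
Inverse-square distance factor (a/d)² = 0.9864² = 0.972985.
Q̄ = (S₀/π) × 0.972985 × [bracket] = (2760/π) × 0.972985 × 0.084465 = 72.20 W/m².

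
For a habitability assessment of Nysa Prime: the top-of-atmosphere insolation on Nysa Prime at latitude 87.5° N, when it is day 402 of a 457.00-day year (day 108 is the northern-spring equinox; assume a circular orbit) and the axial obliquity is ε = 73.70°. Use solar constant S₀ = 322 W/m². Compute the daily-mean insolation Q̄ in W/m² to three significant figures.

Solar longitude: λ_s = 360° × (402 − 108)/457.00 = 231.597°.
sin δ = sin 73.70° × sin 231.597° = -0.75217, so δ = -48.778°.
cos H₀ = −tan(+87.5°) tan(-48.778°) = 26.1428 ≥ 1 ⇒ polar night, H₀ = 0 and Q̄ = 0.

Q̄ ≈ 0.00 W/m²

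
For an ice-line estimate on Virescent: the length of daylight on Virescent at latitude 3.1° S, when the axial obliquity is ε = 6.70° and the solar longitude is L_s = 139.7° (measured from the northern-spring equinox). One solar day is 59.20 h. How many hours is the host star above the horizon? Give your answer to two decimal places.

29.52 h

Solar declination: sin δ = sin ε · sin L_s = sin 6.70° × sin 139.7° = 0.07546, so δ = +4.328°.
cos h₀ = −tan ϕ · tan δ = −tan(-3.1°) × tan(+4.328°) = 0.0041, so h₀ = 1.5667 rad = 89.77°.
Daylight = 2h₀/(2π) × 59.20 h = (1.5667/π) × 59.20 = 29.52 h.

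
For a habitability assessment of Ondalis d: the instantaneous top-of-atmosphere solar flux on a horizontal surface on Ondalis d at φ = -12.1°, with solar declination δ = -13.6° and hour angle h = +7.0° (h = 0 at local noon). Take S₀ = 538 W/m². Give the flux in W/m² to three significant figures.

534 W/m²

cos θ_z = sin φ sin δ + cos φ cos δ cos h = 0.049290 + 0.943283 = 0.992573.
Flux = S₀ · cos θ_z = 538 × 0.992573 = 534.0 W/m².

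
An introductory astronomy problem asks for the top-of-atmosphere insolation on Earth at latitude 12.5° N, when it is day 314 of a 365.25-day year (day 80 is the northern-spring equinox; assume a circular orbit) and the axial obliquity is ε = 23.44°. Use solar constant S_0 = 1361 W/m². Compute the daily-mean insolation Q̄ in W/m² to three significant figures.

Q̄ ≈ 358 W/m²

Solar longitude: L_s = 360° × (314 − 80)/365.25 = 230.637°.
sin δ = sin 23.44° × sin 230.637° = -0.30755, so δ = -17.911°.
cos h₀ = −tan(+12.5°) tan(-17.911°) = 0.0717, h₀ = 1.4991 rad.
Bracket: h₀ sin ϕ sin δ + cos ϕ cos δ sin h₀ = 1.4991×0.21644×-0.30755 + 0.97630×0.95153×0.99743 = -0.099789 + 0.926591 = 0.826802.
Q̄ = (S_0/π) × [bracket] = (1361/π) × 0.826802 = 358.2 W/m².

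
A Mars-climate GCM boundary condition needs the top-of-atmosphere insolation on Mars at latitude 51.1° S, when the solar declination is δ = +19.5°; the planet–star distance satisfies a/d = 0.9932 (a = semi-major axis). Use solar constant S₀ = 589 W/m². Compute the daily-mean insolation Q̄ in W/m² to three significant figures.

Q̄ ≈ 44.7 W/m²

cos H₀ = −tan(-51.1°) tan(+19.500°) = 0.4389, H₀ = 1.1165 rad.
Bracket: H₀ sin φ sin δ + cos φ cos δ sin H₀ = 1.1165×-0.77824×0.33381 + 0.62796×0.94264×0.89855 = -0.290049 + 0.531888 = 0.241839.
Inverse-square distance factor (a/d)² = 0.9932² = 0.986446.
Q̄ = (S₀/π) × 0.986446 × [bracket] = (589/π) × 0.986446 × 0.241839 = 44.73 W/m².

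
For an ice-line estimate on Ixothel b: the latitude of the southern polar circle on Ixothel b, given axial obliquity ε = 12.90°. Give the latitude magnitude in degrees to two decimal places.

77.10°

The polar circle is the lowest latitude that experiences at least one full rotation of continuous darkness at the northern-summer solstice; it lies at |ϕ| = 90° − ε = 90° − 12.90° = 77.10°.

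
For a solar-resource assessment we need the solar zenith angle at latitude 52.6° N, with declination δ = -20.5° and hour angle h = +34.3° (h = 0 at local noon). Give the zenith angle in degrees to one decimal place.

θ_z = 78.9°

cos θ_z = sin ϕ sin δ + cos ϕ cos δ cos h = -0.278210 + 0.469977 = 0.191767.
θ_z = arccos(0.191767) = 78.9°.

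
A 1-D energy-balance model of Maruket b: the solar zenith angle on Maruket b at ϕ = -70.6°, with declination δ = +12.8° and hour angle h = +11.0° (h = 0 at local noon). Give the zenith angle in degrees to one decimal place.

θ_z = 83.7°

cos θ_z = sin ϕ sin δ + cos ϕ cos δ cos h = -0.208970 + 0.317956 = 0.108986.
θ_z = arccos(0.108986) = 83.7°.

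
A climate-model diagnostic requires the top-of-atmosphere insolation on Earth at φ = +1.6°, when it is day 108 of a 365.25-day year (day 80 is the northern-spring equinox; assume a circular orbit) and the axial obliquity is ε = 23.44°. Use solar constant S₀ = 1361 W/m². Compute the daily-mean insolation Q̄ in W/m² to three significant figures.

Solar longitude: λ_s = 360° × (108 − 80)/365.25 = 27.598°.
sin δ = sin 23.44° × sin 27.598° = 0.18428, so δ = +10.619°.
cos H₀ = −tan(+1.6°) tan(+10.619°) = -0.0052, H₀ = 1.5760 rad.
Bracket: H₀ sin φ sin δ + cos φ cos δ sin H₀ = 1.5760×0.02792×0.18428 + 0.99961×0.98287×0.99999 = 0.008109 + 0.982477 = 0.990586.
Q̄ = (S₀/π) × [bracket] = (1361/π) × 0.990586 = 429.1 W/m².

Q̄ ≈ 429 W/m²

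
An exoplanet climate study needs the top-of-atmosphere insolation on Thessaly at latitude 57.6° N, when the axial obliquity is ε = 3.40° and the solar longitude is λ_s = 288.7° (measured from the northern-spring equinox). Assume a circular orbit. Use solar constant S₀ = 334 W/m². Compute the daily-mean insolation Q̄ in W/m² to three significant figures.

Q̄ ≈ 49.2 W/m²

Solar declination: sin δ = sin ε · sin λ_s = sin 3.40° × sin 288.7° = -0.05618, so δ = -3.220°.
cos H₀ = −tan(+57.6°) tan(-3.220°) = 0.0887, H₀ = 1.4820 rad.
Bracket: H₀ sin φ sin δ + cos φ cos δ sin H₀ = 1.4820×0.84433×-0.05618 + 0.53583×0.99842×0.99606 = -0.070298 + 0.532876 = 0.462578.
Q̄ = (S₀/π) × [bracket] = (334/π) × 0.462578 = 49.18 W/m².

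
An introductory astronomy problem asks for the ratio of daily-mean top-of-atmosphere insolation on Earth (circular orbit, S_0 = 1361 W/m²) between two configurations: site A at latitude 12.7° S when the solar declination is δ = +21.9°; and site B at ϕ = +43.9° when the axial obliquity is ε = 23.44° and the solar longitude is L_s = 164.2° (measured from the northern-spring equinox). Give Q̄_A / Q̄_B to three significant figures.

Q̄_A / Q̄_B ≈ 0.931

— Configuration A (ϕ=-12.7°):
cos h₀ = −tan(-12.7°) tan(+21.900°) = 0.0906, h₀ = 1.4801 rad.
Bracket: h₀ sin ϕ sin δ + cos ϕ cos δ sin h₀ = 1.4801×-0.21985×0.37299 + 0.97553×0.92784×0.99589 = -0.121371 + 0.901416 = 0.780045.
Q̄ = (S_0/π) × [bracket] = (1361/π) × 0.780045 = 337.93 W/m².
— Configuration B (ϕ=+43.9°):
Solar declination: sin δ = sin ε · sin L_s = sin 23.44° × sin 164.2° = 0.10831, so δ = +6.218°.
cos h₀ = −tan(+43.9°) tan(+6.218°) = -0.1048, h₀ = 1.6758 rad.
Bracket: h₀ sin ϕ sin δ + cos ϕ cos δ sin h₀ = 1.6758×0.69340×0.10831 + 0.72055×0.99412×0.99449 = 0.125856 + 0.712366 = 0.838222.
Q̄ = (S_0/π) × [bracket] = (1361/π) × 0.838222 = 363.13 W/m².
Ratio Q̄_A / Q̄_B = 337.93 / 363.13 = 0.9306.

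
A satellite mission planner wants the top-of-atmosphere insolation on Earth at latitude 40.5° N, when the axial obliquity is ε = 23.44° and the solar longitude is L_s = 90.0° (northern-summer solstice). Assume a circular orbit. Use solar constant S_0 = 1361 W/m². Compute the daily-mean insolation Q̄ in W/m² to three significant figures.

Solar declination: sin δ = sin ε · sin L_s = sin 23.44° × sin 90.0° = 0.39779, so δ = +23.440°.
cos h₀ = −tan(+40.5°) tan(+23.440°) = -0.3703, h₀ = 1.9501 rad.
Bracket: h₀ sin ϕ sin δ + cos ϕ cos δ sin h₀ = 1.9501×0.64945×0.39779 + 0.76041×0.91748×0.92891 = 0.503798 + 0.648064 = 1.151862.
Q̄ = (S_0/π) × [bracket] = (1361/π) × 1.151862 = 499.0 W/m².

Q̄ ≈ 499 W/m²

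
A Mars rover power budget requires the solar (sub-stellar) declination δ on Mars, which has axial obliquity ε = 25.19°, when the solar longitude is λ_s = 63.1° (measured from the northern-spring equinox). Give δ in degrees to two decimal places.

sin δ = sin ε · sin λ_s = sin 25.19° × sin 63.1° = 0.379568.
δ = arcsin(0.379568) = +22.31°.

δ = +22.31°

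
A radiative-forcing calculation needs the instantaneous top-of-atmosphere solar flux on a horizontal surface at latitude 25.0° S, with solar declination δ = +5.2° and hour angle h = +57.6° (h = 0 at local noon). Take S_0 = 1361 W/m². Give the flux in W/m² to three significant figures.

606 W/m²

cos θ_z = sin ϕ sin δ + cos ϕ cos δ cos h = -0.038303 + 0.483625 = 0.445322.
Flux = S_0 · cos θ_z = 1361 × 0.445322 = 606.1 W/m².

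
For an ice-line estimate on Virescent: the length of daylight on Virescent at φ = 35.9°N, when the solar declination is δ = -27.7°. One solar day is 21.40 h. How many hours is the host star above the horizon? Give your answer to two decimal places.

8.04 h

cos H₀ = −tan φ · tan δ = −tan(+35.9°) × tan(-27.700°) = 0.3800, so H₀ = 1.1810 rad = 67.66°.
Daylight = 2H₀/(2π) × 21.40 h = (1.1810/π) × 21.40 = 8.04 h.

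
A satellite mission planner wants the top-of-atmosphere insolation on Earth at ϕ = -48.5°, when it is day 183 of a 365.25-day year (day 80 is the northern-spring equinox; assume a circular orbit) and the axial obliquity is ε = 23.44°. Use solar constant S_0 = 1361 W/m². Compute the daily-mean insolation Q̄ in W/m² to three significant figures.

Q̄ ≈ 96.6 W/m²

Solar longitude: L_s = 360° × (183 − 80)/365.25 = 101.520°.
sin δ = sin 23.44° × sin 101.520° = 0.38978, so δ = +22.941°.
cos h₀ = −tan(-48.5°) tan(+22.941°) = 0.4784, h₀ = 1.0720 rad.
Bracket: h₀ sin ϕ sin δ + cos ϕ cos δ sin h₀ = 1.0720×-0.74896×0.38978 + 0.66262×0.92091×0.87814 = -0.312949 + 0.535853 = 0.222904.
Q̄ = (S_0/π) × [bracket] = (1361/π) × 0.222904 = 96.57 W/m².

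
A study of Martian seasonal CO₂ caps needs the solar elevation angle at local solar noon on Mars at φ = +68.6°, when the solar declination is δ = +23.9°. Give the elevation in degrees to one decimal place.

45.3°

At local noon the hour angle is zero, so the zenith angle equals |φ − δ| = |+68.6° − (+23.900°)| = 44.700°.
Elevation = 90° − 44.700° = 45.3°.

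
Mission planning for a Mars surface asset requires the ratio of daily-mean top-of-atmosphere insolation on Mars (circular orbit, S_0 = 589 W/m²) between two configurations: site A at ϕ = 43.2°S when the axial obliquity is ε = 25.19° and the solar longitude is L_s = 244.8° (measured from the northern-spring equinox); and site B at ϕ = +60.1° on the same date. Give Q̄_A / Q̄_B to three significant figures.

— Configuration A (ϕ=-43.2°):
Solar declination: sin δ = sin ε · sin L_s = sin 25.19° × sin 244.8° = -0.38511, so δ = -22.651°.
cos h₀ = −tan(-43.2°) tan(-22.651°) = -0.3919, h₀ = 1.9735 rad.
Bracket: h₀ sin ϕ sin δ + cos ϕ cos δ sin h₀ = 1.9735×-0.68455×-0.38511 + 0.72897×0.92287×0.92002 = 0.520268 + 0.618938 = 1.139206.
Q̄ = (S_0/π) × [bracket] = (589/π) × 1.139206 = 213.58 W/m².
— Configuration B (ϕ=+60.1°):
cos h₀ = −tan(+60.1°) tan(-22.651°) = 0.7257, h₀ = 0.7587 rad.
Bracket: h₀ sin ϕ sin δ + cos ϕ cos δ sin h₀ = 0.7587×0.86690×-0.38511 + 0.49849×0.92287×0.68800 = -0.253293 + 0.316509 = 0.063216.
Q̄ = (S_0/π) × [bracket] = (589/π) × 0.063216 = 11.852 W/m².
Ratio Q̄_A / Q̄_B = 213.58 / 11.852 = 18.02.

Q̄_A / Q̄_B ≈ 18.0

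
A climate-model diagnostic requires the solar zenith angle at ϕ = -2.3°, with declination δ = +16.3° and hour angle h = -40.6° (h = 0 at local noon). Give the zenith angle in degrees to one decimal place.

θ_z = 44.2°

cos θ_z = sin ϕ sin δ + cos ϕ cos δ cos h = -0.011264 + 0.728166 = 0.716902.
θ_z = arccos(0.716902) = 44.2°.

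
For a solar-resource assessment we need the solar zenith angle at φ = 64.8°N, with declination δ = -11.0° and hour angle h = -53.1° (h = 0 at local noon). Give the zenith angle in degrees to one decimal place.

cos θ_z = sin φ sin δ + cos φ cos δ cos h = -0.172649 + 0.250950 = 0.078301.
θ_z = arccos(0.078301) = 85.5°.

θ_z = 85.5°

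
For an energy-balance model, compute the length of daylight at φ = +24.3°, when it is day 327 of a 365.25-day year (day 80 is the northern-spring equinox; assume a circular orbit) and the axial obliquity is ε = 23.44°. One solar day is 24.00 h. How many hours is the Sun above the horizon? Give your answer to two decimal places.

10.68 h

Solar longitude: λ_s = 360° × (327 − 80)/365.25 = 243.450°.
sin δ = sin 23.44° × sin 243.450° = -0.35584, so δ = -20.845°.
cos H₀ = −tan φ · tan δ = −tan(+24.3°) × tan(-20.845°) = 0.1719, so H₀ = 1.3980 rad = 80.10°.
Daylight = 2H₀/(2π) × 24.00 h = (1.3980/π) × 24.00 = 10.68 h.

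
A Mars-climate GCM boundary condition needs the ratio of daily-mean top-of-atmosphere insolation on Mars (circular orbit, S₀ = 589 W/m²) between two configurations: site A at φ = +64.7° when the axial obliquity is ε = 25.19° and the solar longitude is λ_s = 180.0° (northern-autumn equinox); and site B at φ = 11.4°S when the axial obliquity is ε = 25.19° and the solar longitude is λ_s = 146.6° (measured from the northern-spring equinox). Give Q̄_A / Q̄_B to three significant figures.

— Configuration A (φ=+64.7°):
Solar declination: sin δ = sin ε · sin λ_s = sin 25.19° × sin 180.0° = 0.00000, so δ = +0.000°.
cos H₀ = −tan(+64.7°) tan(+0.000°) = -0.0000, H₀ = 1.5708 rad.
Bracket: H₀ sin φ sin δ + cos φ cos δ sin H₀ = 1.5708×0.90408×0.00000 + 0.42736×1.00000×1.00000 = 0.000000 + 0.427360 = 0.427360.
Q̄ = (S₀/π) × [bracket] = (589/π) × 0.427360 = 80.123 W/m².
— Configuration B (φ=-11.4°):
Solar declination: sin δ = sin ε · sin λ_s = sin 25.19° × sin 146.6° = 0.23430, so δ = +13.550°.
cos H₀ = −tan(-11.4°) tan(+13.550°) = 0.0486, H₀ = 1.5222 rad.
Bracket: H₀ sin φ sin δ + cos φ cos δ sin H₀ = 1.5222×-0.19766×0.23430 + 0.98027×0.97217×0.99882 = -0.070496 + 0.951865 = 0.881369.
Q̄ = (S₀/π) × [bracket] = (589/π) × 0.881369 = 165.24 W/m².
Ratio Q̄_A / Q̄_B = 80.123 / 165.24 = 0.4849.

Q̄_A / Q̄_B ≈ 0.485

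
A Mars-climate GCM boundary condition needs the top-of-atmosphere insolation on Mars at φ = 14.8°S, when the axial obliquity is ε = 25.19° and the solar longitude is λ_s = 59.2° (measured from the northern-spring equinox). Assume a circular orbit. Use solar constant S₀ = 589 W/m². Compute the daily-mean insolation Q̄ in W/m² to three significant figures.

Solar declination: sin δ = sin ε · sin λ_s = sin 25.19° × sin 59.2° = 0.36559, so δ = +21.444°.
cos H₀ = −tan(-14.8°) tan(+21.444°) = 0.1038, H₀ = 1.4668 rad.
Bracket: H₀ sin φ sin δ + cos φ cos δ sin H₀ = 1.4668×-0.25545×0.36559 + 0.96682×0.93078×0.99460 = -0.136984 + 0.895037 = 0.758053.
Q̄ = (S₀/π) × [bracket] = (589/π) × 0.758053 = 142.1 W/m².

Q̄ ≈ 142 W/m²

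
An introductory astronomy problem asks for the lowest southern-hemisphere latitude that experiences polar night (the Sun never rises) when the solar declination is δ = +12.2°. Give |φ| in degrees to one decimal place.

Polar night requires cos H₀ = −tan φ tan δ ≥ 1, i.e. tan φ tan δ ≤ −1.
The boundary is |tan φ| · |tan δ| = 1, so |φ| = 90° − |δ| = 90° − 12.2° = 77.8° in the southern hemisphere.

|φ| = 77.8°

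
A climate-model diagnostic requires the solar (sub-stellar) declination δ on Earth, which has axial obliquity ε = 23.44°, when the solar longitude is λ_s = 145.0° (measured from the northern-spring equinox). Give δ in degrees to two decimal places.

sin δ = sin ε · sin λ_s = sin 23.44° × sin 145.0° = 0.228162.
δ = arcsin(0.228162) = +13.19°.

δ = +13.19°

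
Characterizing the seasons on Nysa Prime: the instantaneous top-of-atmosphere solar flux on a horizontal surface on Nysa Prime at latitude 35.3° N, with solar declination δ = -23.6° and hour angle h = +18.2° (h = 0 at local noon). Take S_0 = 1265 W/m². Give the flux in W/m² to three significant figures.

606 W/m²

cos θ_z = sin ϕ sin δ + cos ϕ cos δ cos h = -0.231345 + 0.710463 = 0.479118.
Flux = S_0 · cos θ_z = 1265 × 0.479118 = 606.1 W/m².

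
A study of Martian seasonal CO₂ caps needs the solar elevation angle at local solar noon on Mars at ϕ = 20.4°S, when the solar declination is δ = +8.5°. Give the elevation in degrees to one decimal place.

At local noon the hour angle is zero, so the zenith angle equals |ϕ − δ| = |-20.4° − (+8.500°)| = 28.900°.
Elevation = 90° − 28.900° = 61.1°.

61.1°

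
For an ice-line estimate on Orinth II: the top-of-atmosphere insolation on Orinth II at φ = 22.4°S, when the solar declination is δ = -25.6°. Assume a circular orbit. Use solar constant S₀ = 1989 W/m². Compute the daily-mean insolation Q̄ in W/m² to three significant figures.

cos H₀ = −tan(-22.4°) tan(-25.600°) = -0.1975, H₀ = 1.7696 rad.
Bracket: H₀ sin φ sin δ + cos φ cos δ sin H₀ = 1.7696×-0.38107×-0.43209 + 0.92455×0.90183×0.98031 = 0.291376 + 0.817370 = 1.108746.
Q̄ = (S₀/π) × [bracket] = (1989/π) × 1.108746 = 702.0 W/m².

Q̄ ≈ 702 W/m²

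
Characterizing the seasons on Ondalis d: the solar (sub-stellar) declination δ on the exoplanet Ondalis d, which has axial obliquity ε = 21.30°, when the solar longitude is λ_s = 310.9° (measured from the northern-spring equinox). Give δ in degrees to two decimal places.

sin δ = sin ε · sin λ_s = sin 21.30° × sin 310.9° = -0.274565.
δ = arcsin(-0.274565) = -15.94°.

δ = -15.94°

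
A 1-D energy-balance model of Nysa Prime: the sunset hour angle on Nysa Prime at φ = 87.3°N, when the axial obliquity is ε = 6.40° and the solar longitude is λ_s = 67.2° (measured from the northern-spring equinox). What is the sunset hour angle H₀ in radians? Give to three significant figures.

H₀ = 3.14 rad

Solar declination: sin δ = sin ε · sin λ_s = sin 6.40° × sin 67.2° = 0.10276, so δ = +5.898°.
Sunrise equation: cos H₀ = −tan φ · tan δ = -2.1906 ≤ −1, so the host star never sets (polar day) and H₀ = π.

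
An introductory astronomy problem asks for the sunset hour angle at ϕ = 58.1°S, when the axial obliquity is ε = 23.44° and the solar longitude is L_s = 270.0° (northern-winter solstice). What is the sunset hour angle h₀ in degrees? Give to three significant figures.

h₀ = 134°

Solar declination: sin δ = sin ε · sin L_s = sin 23.44° × sin 270.0° = -0.39779, so δ = -23.440°.
cos h₀ = −tan ϕ · tan δ = −tan(-58.1°) × tan(-23.440°) = -0.6966, so h₀ = 2.3414 rad = 134.15°.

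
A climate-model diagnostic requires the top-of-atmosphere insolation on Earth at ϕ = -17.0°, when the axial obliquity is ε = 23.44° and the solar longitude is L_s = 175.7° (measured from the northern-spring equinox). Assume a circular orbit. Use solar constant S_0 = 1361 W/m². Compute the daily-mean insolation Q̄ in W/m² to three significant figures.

Q̄ ≈ 408 W/m²

Solar declination: sin δ = sin ε · sin L_s = sin 23.44° × sin 175.7° = 0.02983, so δ = +1.709°.
cos h₀ = −tan(-17.0°) tan(+1.709°) = 0.0091, h₀ = 1.5617 rad.
Bracket: h₀ sin ϕ sin δ + cos ϕ cos δ sin h₀ = 1.5617×-0.29237×0.02983 + 0.95630×0.99956×0.99996 = -0.013620 + 0.955841 = 0.942221.
Q̄ = (S_0/π) × [bracket] = (1361/π) × 0.942221 = 408.2 W/m².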